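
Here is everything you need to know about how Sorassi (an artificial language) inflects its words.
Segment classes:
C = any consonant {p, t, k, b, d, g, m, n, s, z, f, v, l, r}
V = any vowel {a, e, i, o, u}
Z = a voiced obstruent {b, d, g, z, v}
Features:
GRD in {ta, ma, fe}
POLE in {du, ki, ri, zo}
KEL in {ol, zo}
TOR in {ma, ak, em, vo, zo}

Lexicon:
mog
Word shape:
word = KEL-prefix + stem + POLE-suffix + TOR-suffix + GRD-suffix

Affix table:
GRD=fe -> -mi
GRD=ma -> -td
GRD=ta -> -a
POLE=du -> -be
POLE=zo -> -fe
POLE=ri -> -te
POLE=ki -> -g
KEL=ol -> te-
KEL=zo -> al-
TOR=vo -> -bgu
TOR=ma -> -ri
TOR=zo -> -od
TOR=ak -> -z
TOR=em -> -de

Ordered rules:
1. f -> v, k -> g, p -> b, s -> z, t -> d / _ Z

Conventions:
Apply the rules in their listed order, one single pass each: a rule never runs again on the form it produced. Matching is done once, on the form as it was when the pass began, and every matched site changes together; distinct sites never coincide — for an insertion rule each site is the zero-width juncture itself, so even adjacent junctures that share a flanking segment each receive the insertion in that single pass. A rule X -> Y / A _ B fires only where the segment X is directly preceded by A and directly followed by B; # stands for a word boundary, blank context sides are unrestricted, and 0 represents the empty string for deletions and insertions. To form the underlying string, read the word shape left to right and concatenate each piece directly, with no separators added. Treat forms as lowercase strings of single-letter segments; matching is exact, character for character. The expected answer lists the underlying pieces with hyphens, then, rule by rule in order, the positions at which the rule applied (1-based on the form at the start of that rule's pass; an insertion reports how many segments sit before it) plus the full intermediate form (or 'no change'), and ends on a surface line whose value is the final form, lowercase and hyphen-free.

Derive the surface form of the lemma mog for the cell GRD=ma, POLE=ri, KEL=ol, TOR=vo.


underlying: te-mog-te-bgu-td
1. f -> v, k -> g, p -> b, s -> z, t -> d / _ Z: fires at position(s) 11: temogtebgudd
surface: temogtebgudd


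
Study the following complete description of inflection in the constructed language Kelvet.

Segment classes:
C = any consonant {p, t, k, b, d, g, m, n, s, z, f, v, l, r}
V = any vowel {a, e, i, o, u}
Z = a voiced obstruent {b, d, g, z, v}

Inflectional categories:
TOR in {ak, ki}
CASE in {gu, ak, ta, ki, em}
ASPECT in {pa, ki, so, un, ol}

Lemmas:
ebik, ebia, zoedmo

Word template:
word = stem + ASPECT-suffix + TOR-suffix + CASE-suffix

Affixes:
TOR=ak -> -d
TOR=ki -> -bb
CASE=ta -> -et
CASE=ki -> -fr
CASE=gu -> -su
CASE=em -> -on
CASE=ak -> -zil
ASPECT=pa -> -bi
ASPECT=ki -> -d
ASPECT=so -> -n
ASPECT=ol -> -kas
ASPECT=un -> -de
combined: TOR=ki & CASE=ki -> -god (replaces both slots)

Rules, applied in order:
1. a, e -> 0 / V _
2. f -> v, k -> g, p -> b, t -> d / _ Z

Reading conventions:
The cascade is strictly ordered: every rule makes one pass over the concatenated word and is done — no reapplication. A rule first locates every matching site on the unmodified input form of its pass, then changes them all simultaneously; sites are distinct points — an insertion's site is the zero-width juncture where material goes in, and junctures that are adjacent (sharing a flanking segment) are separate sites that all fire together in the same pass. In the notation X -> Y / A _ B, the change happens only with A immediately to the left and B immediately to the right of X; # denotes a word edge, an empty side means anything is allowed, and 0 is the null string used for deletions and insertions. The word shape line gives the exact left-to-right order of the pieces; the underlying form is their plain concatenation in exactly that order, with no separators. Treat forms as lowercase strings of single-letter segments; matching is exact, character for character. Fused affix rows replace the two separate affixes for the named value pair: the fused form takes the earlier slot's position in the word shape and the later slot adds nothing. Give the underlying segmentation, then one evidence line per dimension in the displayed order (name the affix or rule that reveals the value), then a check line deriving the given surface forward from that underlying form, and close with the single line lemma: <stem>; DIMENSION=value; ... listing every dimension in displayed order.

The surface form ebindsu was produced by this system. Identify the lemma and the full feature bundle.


underlying: ebia-n-d-su
TOR=ak - signalled by the affix -d
CASE=gu - signalled by the affix -su
ASPECT=so - signalled by the affix -n
check: ebiandsu -> ebindsu -> ebindsu
lemma: ebia; TOR=ak; CASE=gu; ASPECT=so


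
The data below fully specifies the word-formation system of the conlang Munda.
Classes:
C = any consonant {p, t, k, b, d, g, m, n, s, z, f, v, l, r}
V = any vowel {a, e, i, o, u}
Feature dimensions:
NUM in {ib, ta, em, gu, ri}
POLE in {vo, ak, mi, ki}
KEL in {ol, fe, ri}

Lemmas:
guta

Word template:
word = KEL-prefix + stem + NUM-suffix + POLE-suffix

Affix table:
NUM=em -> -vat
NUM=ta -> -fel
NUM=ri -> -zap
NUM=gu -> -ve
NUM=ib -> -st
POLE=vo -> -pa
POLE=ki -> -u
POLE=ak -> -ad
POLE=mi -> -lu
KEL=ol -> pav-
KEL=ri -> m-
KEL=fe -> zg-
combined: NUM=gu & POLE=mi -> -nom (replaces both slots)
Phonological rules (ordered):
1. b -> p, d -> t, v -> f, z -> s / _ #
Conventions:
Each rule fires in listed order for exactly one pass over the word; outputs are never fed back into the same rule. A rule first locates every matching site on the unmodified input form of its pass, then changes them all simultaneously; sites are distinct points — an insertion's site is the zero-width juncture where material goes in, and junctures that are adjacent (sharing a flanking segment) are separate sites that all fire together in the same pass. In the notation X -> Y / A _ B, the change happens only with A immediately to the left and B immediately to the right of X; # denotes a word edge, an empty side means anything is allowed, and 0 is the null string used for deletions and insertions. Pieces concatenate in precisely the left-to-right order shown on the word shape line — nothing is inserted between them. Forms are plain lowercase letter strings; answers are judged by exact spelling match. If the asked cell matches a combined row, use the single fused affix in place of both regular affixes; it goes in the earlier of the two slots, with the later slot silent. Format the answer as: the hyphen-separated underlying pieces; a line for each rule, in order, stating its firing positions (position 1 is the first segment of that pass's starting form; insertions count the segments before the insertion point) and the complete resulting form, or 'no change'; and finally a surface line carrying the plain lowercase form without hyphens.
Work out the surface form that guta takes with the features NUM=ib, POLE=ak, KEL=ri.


underlying: m-guta-st-ad
1. b -> p, d -> t, v -> f, z -> s / _ #: fires at position(s) 9: mgutastat
surface: mgutastat


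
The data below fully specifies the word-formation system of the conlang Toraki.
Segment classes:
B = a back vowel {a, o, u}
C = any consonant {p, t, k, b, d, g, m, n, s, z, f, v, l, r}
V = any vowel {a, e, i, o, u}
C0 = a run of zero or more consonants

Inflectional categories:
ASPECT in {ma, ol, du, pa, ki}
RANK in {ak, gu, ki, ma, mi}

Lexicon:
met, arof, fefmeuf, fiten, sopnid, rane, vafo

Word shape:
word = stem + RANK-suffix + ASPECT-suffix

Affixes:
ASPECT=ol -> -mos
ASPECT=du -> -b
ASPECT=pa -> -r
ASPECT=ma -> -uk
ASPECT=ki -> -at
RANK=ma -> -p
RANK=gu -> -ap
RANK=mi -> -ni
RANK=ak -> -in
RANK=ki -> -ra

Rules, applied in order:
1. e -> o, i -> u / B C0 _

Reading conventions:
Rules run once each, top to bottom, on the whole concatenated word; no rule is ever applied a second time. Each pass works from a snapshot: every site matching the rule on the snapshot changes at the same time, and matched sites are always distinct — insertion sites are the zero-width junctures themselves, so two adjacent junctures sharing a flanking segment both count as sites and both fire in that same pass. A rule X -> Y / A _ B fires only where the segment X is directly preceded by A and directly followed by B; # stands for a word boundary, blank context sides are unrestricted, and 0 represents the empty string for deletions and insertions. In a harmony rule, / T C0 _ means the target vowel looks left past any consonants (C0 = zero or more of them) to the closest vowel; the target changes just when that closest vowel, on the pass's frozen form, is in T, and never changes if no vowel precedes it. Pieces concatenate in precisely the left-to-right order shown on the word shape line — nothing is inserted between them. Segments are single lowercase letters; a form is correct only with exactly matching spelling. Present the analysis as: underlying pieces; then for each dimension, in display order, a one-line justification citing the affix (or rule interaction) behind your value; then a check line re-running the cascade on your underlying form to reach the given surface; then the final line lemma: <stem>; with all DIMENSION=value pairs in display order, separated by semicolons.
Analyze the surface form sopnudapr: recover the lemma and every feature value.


underlying: sopnid-ap-r
ASPECT=pa - signalled by the affix -r
RANK=gu - signalled by the affix -ap
check: sopnidapr -> sopnudapr
lemma: sopnid; ASPECT=pa; RANK=gu


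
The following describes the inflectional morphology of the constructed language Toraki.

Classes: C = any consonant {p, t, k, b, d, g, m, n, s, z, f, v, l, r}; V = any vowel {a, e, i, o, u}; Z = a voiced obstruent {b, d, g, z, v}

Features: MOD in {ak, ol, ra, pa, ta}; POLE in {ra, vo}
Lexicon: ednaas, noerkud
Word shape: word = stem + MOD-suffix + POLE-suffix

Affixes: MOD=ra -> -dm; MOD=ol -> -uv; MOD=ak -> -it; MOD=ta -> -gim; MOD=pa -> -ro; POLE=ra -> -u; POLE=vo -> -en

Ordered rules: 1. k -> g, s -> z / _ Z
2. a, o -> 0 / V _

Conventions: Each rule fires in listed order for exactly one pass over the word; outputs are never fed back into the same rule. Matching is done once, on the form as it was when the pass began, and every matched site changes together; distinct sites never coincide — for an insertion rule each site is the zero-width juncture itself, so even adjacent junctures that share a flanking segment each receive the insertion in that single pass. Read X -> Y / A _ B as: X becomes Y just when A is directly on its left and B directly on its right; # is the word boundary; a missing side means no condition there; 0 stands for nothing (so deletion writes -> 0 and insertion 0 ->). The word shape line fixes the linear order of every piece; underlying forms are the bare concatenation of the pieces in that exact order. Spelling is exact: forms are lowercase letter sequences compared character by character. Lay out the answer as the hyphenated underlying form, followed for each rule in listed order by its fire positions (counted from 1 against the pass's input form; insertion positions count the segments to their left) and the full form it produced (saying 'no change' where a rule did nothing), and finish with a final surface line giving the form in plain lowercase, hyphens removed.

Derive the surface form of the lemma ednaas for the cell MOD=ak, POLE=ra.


underlying: ednaas-it-u
1. k -> g, s -> z / _ Z: no change
2. a, o -> 0 / V _: fires at position(s) 5: ednasitu
surface: ednasitu


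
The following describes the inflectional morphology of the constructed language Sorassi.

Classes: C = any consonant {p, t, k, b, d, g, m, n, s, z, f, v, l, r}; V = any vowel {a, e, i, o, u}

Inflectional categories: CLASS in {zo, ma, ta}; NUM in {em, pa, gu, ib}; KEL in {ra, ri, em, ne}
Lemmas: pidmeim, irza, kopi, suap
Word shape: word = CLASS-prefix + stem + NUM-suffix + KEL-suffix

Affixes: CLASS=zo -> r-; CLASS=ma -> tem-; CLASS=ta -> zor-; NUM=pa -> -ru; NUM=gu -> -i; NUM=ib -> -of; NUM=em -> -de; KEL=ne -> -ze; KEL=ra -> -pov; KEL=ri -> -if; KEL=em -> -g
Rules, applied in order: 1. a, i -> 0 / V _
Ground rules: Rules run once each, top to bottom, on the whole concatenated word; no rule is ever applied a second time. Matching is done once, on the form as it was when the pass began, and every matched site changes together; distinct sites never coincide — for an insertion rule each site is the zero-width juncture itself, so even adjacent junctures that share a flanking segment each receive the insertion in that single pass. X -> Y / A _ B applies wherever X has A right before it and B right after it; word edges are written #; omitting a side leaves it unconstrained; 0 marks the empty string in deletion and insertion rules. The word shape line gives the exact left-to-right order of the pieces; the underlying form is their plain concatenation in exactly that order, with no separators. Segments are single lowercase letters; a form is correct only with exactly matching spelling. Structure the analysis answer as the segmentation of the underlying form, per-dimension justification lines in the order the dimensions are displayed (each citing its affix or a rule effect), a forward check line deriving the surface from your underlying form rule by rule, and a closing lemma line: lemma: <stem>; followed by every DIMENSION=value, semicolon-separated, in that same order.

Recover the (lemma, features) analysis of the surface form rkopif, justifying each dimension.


underlying: r-kopi-i-if
CLASS=zo - signalled by the affix r-
NUM=gu - signalled by the affix -i
KEL=ri - signalled by the affix -if
check: rkopiiif -> rkopif
lemma: kopi; CLASS=zo; NUM=gu; KEL=ri


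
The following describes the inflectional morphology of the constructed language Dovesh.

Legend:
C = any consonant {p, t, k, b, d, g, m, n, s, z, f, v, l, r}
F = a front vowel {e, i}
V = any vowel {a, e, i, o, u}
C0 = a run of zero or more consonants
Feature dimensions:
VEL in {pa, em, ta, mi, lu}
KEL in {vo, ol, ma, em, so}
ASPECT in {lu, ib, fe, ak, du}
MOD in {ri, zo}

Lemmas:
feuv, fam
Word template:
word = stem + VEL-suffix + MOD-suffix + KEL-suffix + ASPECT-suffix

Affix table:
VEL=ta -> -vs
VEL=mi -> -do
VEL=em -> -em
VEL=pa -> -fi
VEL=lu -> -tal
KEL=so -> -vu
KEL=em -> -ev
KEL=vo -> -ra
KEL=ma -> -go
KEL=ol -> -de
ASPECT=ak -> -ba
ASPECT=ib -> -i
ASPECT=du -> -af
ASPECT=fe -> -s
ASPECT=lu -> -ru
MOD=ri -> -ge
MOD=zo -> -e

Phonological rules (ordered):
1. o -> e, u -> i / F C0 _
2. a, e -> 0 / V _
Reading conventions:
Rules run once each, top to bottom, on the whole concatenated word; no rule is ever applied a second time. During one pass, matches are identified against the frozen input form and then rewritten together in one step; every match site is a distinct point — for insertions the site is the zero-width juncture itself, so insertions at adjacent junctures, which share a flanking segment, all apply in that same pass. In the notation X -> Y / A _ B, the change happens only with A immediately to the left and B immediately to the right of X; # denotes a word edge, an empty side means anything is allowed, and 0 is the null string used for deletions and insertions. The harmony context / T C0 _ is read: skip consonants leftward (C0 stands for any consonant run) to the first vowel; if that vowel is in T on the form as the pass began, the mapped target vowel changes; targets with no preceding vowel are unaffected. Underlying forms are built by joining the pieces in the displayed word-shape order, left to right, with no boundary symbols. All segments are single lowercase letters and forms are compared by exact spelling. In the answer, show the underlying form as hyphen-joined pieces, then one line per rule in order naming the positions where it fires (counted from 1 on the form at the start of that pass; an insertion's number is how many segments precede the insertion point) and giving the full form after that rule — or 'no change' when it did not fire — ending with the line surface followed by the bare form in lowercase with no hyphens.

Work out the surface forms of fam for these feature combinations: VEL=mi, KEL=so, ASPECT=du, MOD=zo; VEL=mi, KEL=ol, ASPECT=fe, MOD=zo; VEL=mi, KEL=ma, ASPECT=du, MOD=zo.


cell VEL=mi, KEL=so, ASPECT=du, MOD=zo:
underlying: fam-do-e-vu-af
1. o -> e, u -> i / F C0 _: fires at position(s) 8: famdoeviaf
2. a, e -> 0 / V _: fires at position(s) 6, 9: famdovif
surface: famdovif

cell VEL=mi, KEL=ol, ASPECT=fe, MOD=zo:
underlying: fam-do-e-de-s
1. o -> e, u -> i / F C0 _: no change
2. a, e -> 0 / V _: fires at position(s) 6: famdodes
surface: famdodes

cell VEL=mi, KEL=ma, ASPECT=du, MOD=zo:
underlying: fam-do-e-go-af
1. o -> e, u -> i / F C0 _: fires at position(s) 8: famdoegeaf
2. a, e -> 0 / V _: fires at position(s) 6, 9: famdogef
surface: famdogef


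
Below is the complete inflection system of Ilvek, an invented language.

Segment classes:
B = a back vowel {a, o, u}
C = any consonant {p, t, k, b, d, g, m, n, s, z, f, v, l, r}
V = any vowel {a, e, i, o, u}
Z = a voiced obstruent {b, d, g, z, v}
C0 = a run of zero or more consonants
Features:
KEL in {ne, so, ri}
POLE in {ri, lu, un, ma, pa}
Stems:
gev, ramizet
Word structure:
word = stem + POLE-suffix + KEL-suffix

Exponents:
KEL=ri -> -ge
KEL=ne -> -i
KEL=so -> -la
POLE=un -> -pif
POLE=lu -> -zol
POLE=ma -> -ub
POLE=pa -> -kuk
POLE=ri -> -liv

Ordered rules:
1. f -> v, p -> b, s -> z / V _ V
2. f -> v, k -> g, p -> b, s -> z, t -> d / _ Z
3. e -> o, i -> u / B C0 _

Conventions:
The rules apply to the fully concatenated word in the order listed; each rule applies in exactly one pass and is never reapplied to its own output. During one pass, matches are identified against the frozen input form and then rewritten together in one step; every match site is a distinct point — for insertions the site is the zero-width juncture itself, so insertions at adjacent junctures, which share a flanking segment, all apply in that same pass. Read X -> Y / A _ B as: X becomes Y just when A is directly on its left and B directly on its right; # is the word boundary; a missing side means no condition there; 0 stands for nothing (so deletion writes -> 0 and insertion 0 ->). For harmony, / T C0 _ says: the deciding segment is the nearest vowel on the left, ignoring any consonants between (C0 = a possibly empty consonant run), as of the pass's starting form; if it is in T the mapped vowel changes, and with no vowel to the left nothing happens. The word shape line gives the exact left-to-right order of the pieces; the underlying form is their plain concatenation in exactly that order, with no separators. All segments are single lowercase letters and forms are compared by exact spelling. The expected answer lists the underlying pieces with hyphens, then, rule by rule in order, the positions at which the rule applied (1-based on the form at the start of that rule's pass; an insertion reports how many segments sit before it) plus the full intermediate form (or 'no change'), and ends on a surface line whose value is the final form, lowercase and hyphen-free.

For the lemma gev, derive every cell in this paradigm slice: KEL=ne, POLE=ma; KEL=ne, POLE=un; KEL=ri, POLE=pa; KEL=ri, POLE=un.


cell KEL=ne, POLE=ma:
underlying: gev-ub-i
1. f -> v, p -> b, s -> z / V _ V: no change
2. f -> v, k -> g, p -> b, s -> z, t -> d / _ Z: no change
3. e -> o, i -> u / B C0 _: fires at position(s) 6: gevubu
surface: gevubu

cell KEL=ne, POLE=un:
underlying: gev-pif-i
1. f -> v, p -> b, s -> z / V _ V: fires at position(s) 6: gevpivi
2. f -> v, k -> g, p -> b, s -> z, t -> d / _ Z: no change
3. e -> o, i -> u / B C0 _: no change
surface: gevpivi

cell KEL=ri, POLE=pa:
underlying: gev-kuk-ge
1. f -> v, p -> b, s -> z / V _ V: no change
2. f -> v, k -> g, p -> b, s -> z, t -> d / _ Z: fires at position(s) 6: gevkugge
3. e -> o, i -> u / B C0 _: fires at position(s) 8: gevkuggo
surface: gevkuggo

cell KEL=ri, POLE=un:
underlying: gev-pif-ge
1. f -> v, p -> b, s -> z / V _ V: no change
2. f -> v, k -> g, p -> b, s -> z, t -> d / _ Z: fires at position(s) 6: gevpivge
3. e -> o, i -> u / B C0 _: no change
surface: gevpivge


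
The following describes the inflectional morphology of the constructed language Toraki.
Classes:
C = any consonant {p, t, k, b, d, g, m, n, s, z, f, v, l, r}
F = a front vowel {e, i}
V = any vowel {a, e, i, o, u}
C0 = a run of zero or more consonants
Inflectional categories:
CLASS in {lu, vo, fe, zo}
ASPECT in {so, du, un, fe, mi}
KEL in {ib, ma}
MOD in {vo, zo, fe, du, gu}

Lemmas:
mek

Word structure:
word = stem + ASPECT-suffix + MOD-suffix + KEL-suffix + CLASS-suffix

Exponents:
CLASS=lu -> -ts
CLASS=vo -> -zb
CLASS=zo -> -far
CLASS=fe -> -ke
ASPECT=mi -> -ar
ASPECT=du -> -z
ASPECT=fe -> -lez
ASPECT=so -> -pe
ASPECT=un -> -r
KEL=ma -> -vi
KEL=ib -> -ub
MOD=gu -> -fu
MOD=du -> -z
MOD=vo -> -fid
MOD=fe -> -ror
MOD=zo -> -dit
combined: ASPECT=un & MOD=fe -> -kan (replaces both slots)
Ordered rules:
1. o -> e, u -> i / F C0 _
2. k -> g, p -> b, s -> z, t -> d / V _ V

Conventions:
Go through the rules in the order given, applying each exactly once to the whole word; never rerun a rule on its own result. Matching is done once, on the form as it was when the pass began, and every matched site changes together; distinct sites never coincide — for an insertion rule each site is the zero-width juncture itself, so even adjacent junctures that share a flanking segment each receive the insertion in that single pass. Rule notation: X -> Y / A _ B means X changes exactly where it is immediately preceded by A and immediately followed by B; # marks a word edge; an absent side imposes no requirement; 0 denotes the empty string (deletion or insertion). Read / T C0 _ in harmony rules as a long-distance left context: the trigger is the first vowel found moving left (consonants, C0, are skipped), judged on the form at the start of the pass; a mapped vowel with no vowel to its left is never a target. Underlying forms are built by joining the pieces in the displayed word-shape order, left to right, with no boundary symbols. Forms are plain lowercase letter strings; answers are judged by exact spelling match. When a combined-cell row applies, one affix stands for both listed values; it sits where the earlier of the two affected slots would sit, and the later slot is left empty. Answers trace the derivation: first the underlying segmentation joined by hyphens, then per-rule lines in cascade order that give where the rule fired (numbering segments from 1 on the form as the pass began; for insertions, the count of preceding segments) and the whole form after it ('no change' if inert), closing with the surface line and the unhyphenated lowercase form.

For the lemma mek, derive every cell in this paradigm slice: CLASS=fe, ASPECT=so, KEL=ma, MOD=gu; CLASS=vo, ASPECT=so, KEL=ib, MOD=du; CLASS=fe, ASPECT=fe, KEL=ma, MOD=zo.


cell CLASS=fe, ASPECT=so, KEL=ma, MOD=gu:
underlying: mek-pe-fu-vi-ke
1. o -> e, u -> i / F C0 _: fires at position(s) 7: mekpefivike
2. k -> g, p -> b, s -> z, t -> d / V _ V: fires at position(s) 10: mekpefivige
surface: mekpefivige

cell CLASS=vo, ASPECT=so, KEL=ib, MOD=du:
underlying: mek-pe-z-ub-zb
1. o -> e, u -> i / F C0 _: fires at position(s) 7: mekpezibzb
2. k -> g, p -> b, s -> z, t -> d / V _ V: no change
surface: mekpezibzb

cell CLASS=fe, ASPECT=fe, KEL=ma, MOD=zo:
underlying: mek-lez-dit-vi-ke
1. o -> e, u -> i / F C0 _: no change
2. k -> g, p -> b, s -> z, t -> d / V _ V: fires at position(s) 12: meklezditvige
surface: meklezditvige


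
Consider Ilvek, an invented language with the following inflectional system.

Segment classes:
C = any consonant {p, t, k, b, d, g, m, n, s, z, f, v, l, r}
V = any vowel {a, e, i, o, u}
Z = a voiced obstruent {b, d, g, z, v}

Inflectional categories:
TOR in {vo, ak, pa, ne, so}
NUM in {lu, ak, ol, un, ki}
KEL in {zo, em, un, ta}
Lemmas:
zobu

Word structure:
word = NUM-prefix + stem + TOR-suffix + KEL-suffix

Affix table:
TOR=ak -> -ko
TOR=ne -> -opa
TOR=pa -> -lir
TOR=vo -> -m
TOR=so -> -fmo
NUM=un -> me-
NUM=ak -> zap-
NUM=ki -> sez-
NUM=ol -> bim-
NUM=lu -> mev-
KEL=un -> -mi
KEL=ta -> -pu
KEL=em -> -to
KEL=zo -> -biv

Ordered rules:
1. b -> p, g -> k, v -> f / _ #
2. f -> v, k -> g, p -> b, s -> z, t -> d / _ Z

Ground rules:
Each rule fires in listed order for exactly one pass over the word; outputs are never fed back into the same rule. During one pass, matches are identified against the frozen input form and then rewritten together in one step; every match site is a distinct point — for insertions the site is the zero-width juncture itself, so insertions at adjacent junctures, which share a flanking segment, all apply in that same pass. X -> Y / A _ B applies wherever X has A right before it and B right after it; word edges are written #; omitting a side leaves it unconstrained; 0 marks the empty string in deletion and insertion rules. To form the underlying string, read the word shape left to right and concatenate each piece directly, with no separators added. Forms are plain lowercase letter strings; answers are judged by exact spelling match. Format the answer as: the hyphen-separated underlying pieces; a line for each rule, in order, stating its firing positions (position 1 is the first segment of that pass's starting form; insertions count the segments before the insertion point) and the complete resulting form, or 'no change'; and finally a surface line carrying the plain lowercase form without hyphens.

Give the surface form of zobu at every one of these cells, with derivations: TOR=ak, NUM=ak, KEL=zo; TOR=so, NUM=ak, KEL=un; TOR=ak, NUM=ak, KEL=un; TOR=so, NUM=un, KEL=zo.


cell TOR=ak, NUM=ak, KEL=zo:
underlying: zap-zobu-ko-biv
1. b -> p, g -> k, v -> f / _ #: fires at position(s) 12: zapzobukobif
2. f -> v, k -> g, p -> b, s -> z, t -> d / _ Z: fires at position(s) 3: zabzobukobif
surface: zabzobukobif

cell TOR=so, NUM=ak, KEL=un:
underlying: zap-zobu-fmo-mi
1. b -> p, g -> k, v -> f / _ #: no change
2. f -> v, k -> g, p -> b, s -> z, t -> d / _ Z: fires at position(s) 3: zabzobufmomi
surface: zabzobufmomi

cell TOR=ak, NUM=ak, KEL=un:
underlying: zap-zobu-ko-mi
1. b -> p, g -> k, v -> f / _ #: no change
2. f -> v, k -> g, p -> b, s -> z, t -> d / _ Z: fires at position(s) 3: zabzobukomi
surface: zabzobukomi

cell TOR=so, NUM=un, KEL=zo:
underlying: me-zobu-fmo-biv
1. b -> p, g -> k, v -> f / _ #: fires at position(s) 12: mezobufmobif
2. f -> v, k -> g, p -> b, s -> z, t -> d / _ Z: no change
surface: mezobufmobif


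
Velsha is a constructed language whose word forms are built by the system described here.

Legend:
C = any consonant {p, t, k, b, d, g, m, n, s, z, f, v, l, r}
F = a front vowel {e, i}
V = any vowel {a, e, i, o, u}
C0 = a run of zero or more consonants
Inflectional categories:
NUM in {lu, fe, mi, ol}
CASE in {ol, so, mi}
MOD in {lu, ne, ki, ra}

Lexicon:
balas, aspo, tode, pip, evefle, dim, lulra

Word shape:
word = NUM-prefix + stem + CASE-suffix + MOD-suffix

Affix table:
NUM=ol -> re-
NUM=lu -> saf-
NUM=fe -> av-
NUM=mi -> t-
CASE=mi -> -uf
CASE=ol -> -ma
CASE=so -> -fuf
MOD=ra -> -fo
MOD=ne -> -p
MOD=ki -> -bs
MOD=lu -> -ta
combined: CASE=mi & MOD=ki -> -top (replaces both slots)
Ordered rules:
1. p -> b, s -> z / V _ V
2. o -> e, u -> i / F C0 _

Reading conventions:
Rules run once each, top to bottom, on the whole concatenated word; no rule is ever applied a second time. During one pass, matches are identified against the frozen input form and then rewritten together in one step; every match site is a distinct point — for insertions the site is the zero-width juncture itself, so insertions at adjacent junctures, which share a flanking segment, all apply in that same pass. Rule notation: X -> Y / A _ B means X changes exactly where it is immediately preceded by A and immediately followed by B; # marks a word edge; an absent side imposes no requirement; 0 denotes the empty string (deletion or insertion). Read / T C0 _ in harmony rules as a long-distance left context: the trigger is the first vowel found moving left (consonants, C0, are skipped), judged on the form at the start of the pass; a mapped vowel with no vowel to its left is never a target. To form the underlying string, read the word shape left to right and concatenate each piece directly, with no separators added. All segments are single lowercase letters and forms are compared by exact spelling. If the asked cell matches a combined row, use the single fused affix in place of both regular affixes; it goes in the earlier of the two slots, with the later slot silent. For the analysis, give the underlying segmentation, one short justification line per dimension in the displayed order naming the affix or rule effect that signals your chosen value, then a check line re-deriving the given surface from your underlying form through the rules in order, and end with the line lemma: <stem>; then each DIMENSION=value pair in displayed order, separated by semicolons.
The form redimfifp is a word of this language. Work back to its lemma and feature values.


underlying: re-dim-fuf-p
NUM=ol - signalled by the affix re-
CASE=so - signalled by the affix -fuf
MOD=ne - signalled by the affix -p
check: redimfufp -> redimfufp -> redimfifp
lemma: dim; NUM=ol; CASE=so; MOD=ne


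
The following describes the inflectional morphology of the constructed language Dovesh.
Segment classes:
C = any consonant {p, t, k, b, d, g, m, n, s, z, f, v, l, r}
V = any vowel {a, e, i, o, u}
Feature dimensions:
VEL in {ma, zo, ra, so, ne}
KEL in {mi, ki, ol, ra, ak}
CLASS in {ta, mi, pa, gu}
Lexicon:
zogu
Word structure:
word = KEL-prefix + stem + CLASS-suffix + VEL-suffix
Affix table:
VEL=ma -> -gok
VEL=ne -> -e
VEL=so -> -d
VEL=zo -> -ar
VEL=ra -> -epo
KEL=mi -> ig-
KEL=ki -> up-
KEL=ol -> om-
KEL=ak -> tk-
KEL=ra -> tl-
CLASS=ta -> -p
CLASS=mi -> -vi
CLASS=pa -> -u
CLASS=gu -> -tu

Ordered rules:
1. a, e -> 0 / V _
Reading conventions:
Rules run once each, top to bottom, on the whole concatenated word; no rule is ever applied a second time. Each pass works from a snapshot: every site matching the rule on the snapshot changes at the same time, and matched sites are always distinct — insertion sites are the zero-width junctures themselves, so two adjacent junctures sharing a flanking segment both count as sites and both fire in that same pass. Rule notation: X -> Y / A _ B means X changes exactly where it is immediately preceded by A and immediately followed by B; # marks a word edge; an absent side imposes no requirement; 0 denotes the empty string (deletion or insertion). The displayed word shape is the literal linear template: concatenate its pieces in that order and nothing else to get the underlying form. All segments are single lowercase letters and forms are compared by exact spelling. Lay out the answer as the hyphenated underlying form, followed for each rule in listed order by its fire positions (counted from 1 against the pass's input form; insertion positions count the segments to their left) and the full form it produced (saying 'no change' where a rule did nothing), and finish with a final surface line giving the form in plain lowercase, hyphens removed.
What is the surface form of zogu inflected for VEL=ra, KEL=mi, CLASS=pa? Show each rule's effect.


underlying: ig-zogu-u-epo
1. a, e -> 0 / V _: fires at position(s) 8: igzoguupo
surface: igzoguupo


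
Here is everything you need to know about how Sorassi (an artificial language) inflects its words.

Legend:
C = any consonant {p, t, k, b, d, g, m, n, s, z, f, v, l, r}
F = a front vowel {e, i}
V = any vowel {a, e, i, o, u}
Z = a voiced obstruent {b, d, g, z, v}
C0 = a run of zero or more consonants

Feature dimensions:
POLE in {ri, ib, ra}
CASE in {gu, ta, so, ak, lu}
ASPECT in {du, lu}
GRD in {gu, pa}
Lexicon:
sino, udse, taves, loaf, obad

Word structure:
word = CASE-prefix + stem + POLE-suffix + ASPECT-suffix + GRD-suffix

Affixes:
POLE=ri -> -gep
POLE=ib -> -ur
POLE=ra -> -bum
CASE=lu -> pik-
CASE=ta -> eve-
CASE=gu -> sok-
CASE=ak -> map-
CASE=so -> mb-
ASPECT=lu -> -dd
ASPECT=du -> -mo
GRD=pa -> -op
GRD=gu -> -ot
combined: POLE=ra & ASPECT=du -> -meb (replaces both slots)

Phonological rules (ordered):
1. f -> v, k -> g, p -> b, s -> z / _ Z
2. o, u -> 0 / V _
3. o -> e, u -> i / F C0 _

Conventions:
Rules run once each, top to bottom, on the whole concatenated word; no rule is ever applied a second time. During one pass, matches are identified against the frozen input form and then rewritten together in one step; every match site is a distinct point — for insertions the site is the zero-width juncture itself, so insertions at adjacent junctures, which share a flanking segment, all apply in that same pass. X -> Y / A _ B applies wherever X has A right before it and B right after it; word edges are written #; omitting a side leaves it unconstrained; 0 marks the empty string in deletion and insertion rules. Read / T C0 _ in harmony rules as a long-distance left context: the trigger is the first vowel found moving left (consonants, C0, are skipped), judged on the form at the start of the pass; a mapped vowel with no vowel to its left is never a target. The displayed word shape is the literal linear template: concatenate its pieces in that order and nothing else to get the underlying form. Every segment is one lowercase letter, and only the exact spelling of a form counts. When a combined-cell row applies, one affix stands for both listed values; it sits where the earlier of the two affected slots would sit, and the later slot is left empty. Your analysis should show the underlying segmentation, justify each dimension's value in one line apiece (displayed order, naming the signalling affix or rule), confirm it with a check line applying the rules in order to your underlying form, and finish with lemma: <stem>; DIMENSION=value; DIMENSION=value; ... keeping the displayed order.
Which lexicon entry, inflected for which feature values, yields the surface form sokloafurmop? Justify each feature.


underlying: sok-loaf-ur-mo-op
POLE=ib - signalled by the affix -ur
CASE=gu - signalled by the affix sok-
ASPECT=du - signalled by the affix -mo
GRD=pa - signalled by the affix -op
check: sokloafurmoop -> sokloafurmoop -> sokloafurmop -> sokloafurmop
lemma: loaf; POLE=ib; CASE=gu; ASPECT=du; GRD=pa


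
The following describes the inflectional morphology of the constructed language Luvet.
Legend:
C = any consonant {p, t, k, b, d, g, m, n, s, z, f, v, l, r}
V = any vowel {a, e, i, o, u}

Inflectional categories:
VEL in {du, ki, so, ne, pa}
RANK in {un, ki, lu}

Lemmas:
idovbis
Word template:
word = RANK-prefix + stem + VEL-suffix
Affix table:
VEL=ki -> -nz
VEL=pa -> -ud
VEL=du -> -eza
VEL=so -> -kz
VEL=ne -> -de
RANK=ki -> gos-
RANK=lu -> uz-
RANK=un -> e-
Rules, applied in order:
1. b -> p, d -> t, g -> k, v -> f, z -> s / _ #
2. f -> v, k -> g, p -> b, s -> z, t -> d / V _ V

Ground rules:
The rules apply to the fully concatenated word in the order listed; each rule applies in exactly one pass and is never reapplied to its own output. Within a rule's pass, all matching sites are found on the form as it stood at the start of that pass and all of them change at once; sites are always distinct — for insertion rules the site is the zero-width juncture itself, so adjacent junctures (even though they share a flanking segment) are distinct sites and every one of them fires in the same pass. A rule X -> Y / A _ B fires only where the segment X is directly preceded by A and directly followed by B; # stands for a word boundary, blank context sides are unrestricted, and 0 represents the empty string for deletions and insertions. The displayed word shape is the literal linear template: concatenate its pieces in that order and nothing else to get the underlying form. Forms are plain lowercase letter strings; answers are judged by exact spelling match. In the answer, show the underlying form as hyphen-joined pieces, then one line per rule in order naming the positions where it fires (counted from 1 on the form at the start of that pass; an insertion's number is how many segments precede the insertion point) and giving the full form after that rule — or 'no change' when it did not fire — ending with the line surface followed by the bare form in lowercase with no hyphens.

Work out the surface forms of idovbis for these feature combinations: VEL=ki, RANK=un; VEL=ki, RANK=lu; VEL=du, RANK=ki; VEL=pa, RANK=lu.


cell VEL=ki, RANK=un:
underlying: e-idovbis-nz
1. b -> p, d -> t, g -> k, v -> f, z -> s / _ #: fires at position(s) 10: eidovbisns
2. f -> v, k -> g, p -> b, s -> z, t -> d / V _ V: no change
surface: eidovbisns

cell VEL=ki, RANK=lu:
underlying: uz-idovbis-nz
1. b -> p, d -> t, g -> k, v -> f, z -> s / _ #: fires at position(s) 11: uzidovbisns
2. f -> v, k -> g, p -> b, s -> z, t -> d / V _ V: no change
surface: uzidovbisns

cell VEL=du, RANK=ki:
underlying: gos-idovbis-eza
1. b -> p, d -> t, g -> k, v -> f, z -> s / _ #: no change
2. f -> v, k -> g, p -> b, s -> z, t -> d / V _ V: fires at position(s) 3, 10: gozidovbizeza
surface: gozidovbizeza

cell VEL=pa, RANK=lu:
underlying: uz-idovbis-ud
1. b -> p, d -> t, g -> k, v -> f, z -> s / _ #: fires at position(s) 11: uzidovbisut
2. f -> v, k -> g, p -> b, s -> z, t -> d / V _ V: fires at position(s) 9: uzidovbizut
surface: uzidovbizut


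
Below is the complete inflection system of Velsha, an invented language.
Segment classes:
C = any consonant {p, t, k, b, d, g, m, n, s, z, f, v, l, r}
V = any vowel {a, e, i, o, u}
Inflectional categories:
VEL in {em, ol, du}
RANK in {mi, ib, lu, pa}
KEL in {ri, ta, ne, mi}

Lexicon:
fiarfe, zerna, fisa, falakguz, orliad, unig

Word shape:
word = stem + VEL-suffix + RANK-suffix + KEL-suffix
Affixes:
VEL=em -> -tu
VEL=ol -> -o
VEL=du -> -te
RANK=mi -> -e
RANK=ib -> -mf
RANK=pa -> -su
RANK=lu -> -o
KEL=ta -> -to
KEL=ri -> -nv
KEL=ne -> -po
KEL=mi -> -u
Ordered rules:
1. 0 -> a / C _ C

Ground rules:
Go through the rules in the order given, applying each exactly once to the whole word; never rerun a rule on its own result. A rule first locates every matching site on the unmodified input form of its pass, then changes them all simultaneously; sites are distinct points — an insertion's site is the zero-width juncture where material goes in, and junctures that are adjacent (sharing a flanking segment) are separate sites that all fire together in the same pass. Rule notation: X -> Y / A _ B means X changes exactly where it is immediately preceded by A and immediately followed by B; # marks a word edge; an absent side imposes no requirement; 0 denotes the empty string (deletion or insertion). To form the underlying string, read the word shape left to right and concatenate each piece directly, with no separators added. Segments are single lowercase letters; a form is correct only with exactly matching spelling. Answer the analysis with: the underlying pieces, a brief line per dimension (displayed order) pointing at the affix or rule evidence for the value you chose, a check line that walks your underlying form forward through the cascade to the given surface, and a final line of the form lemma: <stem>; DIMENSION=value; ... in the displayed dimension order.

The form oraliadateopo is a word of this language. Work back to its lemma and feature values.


underlying: orliad-te-o-po
VEL=du - signalled by the affix -te
RANK=lu - signalled by the affix -o
KEL=ne - signalled by the affix -po
check: orliadteopo -> oraliadateopo
lemma: orliad; VEL=du; RANK=lu; KEL=ne


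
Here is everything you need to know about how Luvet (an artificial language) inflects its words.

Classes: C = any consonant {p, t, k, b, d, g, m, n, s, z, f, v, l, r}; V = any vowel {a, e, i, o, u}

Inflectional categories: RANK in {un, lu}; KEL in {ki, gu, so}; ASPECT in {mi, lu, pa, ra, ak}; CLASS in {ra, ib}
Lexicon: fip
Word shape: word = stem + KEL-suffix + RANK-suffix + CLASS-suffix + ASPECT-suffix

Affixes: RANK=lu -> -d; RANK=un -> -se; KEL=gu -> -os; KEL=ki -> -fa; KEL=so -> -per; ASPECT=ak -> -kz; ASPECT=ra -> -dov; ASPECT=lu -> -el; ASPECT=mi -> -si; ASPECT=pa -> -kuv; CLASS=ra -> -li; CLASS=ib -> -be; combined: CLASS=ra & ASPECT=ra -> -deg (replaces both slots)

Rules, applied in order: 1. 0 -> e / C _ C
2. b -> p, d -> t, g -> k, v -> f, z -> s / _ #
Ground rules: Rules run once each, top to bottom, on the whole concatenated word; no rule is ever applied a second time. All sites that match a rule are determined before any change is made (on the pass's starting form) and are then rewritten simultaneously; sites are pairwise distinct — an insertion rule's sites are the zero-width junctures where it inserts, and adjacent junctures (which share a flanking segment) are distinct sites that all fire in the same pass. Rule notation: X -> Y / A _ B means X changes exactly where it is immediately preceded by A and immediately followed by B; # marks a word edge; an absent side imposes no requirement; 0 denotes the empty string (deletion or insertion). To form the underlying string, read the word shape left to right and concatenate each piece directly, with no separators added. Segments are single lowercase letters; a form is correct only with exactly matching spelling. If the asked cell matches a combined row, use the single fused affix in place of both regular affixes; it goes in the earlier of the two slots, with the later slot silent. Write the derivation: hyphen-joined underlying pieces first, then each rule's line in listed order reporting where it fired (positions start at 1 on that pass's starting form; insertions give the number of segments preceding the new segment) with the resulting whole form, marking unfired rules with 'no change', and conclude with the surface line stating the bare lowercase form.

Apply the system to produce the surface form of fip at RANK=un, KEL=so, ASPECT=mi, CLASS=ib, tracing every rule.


underlying: fip-per-se-be-si
1. 0 -> e / C _ C: inserts after position(s) 3, 6: fipeperesebesi
2. b -> p, d -> t, g -> k, v -> f, z -> s / _ #: no change
surface: fipeperesebesi
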